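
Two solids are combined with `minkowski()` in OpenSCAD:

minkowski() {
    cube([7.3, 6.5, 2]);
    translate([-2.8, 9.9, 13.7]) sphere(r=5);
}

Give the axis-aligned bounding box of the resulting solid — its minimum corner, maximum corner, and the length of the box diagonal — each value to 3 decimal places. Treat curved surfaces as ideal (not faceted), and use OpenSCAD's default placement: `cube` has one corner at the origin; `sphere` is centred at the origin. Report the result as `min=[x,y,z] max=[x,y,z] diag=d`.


A = translate([-2.8, 9.9, 13.7]) sphere(r=5) → bbox [-7.8,4.9,8.7] .. [2.2,14.9,18.7]
B = cube([7.3, 6.5, 2]) → bbox [0,0,0] .. [7.3,6.5,2]
lo = A.lo+B.lo = [-7.8+0, 4.9+0, 8.7+0] = [-7.800,4.900,8.700]
hi = A.hi+B.hi = [2.2+7.3, 14.9+6.5, 18.7+2] = [9.500,21.400,20.700]
diag = √(17.3²+16.5²+12²) = √715.54 = 26.750

min=[-7.800,4.900,8.700] max=[9.500,21.400,20.700] diag=26.750


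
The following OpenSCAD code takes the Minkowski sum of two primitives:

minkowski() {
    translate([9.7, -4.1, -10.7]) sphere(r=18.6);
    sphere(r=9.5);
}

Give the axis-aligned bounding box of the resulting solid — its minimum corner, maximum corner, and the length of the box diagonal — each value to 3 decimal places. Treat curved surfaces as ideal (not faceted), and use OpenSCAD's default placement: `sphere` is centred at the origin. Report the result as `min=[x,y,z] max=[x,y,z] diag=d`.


min=[-18.400,-32.200,-38.800] max=[37.800,24.000,17.400] diag=97.341

A = translate([9.7, -4.1, -10.7]) sphere(r=18.6) → bbox [-8.9,-22.7,-29.3] .. [28.3,14.5,7.9]
B = sphere(r=9.5) → bbox [-9.5,-9.5,-9.5] .. [9.5,9.5,9.5]
lo = A.lo+B.lo = [-8.9-9.5, -22.7-9.5, -29.3-9.5] = [-18.400,-32.200,-38.800]
hi = A.hi+B.hi = [28.3+9.5, 14.5+9.5, 7.9+9.5] = [37.800,24.000,17.400]
diag = √(56.2²+56.2²+56.2²) = √9475.32 = 97.341


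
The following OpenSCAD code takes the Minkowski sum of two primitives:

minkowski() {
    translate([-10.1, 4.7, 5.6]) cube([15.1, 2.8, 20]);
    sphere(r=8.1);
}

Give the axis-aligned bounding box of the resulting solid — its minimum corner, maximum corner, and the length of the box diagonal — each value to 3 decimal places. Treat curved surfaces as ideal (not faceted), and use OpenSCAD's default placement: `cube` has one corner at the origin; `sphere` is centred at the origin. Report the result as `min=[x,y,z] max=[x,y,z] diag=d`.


min=[-18.200,-3.400,-2.500] max=[13.100,15.600,33.700] diag=51.489

A = translate([-10.1, 4.7, 5.6]) cube([15.1, 2.8, 20]) → bbox [-10.1,4.7,5.6] .. [5,7.5,25.6]
B = sphere(r=8.1) → bbox [-8.1,-8.1,-8.1] .. [8.1,8.1,8.1]
lo = A.lo+B.lo = [-10.1-8.1, 4.7-8.1, 5.6-8.1] = [-18.200,-3.400,-2.500]
hi = A.hi+B.hi = [5+8.1, 7.5+8.1, 25.6+8.1] = [13.100,15.600,33.700]
diag = √(31.3²+19²+36.2²) = √2651.13 = 51.489


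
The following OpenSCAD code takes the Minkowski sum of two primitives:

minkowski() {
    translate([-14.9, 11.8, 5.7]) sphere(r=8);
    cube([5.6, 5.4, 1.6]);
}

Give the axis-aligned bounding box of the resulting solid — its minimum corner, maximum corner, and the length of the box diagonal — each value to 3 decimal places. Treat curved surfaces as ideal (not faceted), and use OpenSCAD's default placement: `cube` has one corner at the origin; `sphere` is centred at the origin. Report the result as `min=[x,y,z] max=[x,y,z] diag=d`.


A = translate([-14.9, 11.8, 5.7]) sphere(r=8) → bbox [-22.9,3.8,-2.3] .. [-6.9,19.8,13.7]
B = cube([5.6, 5.4, 1.6]) → bbox [0,0,0] .. [5.6,5.4,1.6]
lo = A.lo+B.lo = [-22.9+0, 3.8+0, -2.3+0] = [-22.900,3.800,-2.300]
hi = A.hi+B.hi = [-6.9+5.6, 19.8+5.4, 13.7+1.6] = [-1.300,25.200,15.300]
diag = √(21.6²+21.4²+17.6²) = √1234.28 = 35.132

min=[-22.900,3.800,-2.300] max=[-1.300,25.200,15.300] diag=35.132


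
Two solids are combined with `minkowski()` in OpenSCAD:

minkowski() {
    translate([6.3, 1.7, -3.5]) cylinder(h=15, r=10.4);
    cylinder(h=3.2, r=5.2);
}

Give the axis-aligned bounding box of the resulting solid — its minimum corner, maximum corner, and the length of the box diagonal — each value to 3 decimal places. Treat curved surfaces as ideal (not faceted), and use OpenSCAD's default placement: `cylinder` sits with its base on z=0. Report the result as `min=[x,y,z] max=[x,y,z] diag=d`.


A = translate([6.3, 1.7, -3.5]) cylinder(h=15, r=10.4) → bbox [-4.1,-8.7,-3.5] .. [16.7,12.1,11.5]
B = cylinder(h=3.2, r=5.2) → bbox [-5.2,-5.2,0] .. [5.2,5.2,3.2]
lo = A.lo+B.lo = [-4.1-5.2, -8.7-5.2, -3.5+0] = [-9.300,-13.900,-3.500]
hi = A.hi+B.hi = [16.7+5.2, 12.1+5.2, 11.5+3.2] = [21.900,17.300,14.700]
diag = √(31.2²+31.2²+18.2²) = √2278.12 = 47.730

min=[-9.300,-13.900,-3.500] max=[21.900,17.300,14.700] diag=47.730


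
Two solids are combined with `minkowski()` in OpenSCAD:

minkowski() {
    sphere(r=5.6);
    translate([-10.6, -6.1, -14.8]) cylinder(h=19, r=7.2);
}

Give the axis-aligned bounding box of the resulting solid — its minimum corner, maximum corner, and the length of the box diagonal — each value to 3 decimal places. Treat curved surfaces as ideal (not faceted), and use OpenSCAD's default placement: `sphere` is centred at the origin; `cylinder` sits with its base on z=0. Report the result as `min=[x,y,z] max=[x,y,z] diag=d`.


A = translate([-10.6, -6.1, -14.8]) cylinder(h=19, r=7.2) → bbox [-17.8,-13.3,-14.8] .. [-3.4,1.1,4.2]
B = sphere(r=5.6) → bbox [-5.6,-5.6,-5.6] .. [5.6,5.6,5.6]
lo = A.lo+B.lo = [-17.8-5.6, -13.3-5.6, -14.8-5.6] = [-23.400,-18.900,-20.400]
hi = A.hi+B.hi = [-3.4+5.6, 1.1+5.6, 4.2+5.6] = [2.200,6.700,9.800]
diag = √(25.6²+25.6²+30.2²) = √2222.76 = 47.146

min=[-23.400,-18.900,-20.400] max=[2.200,6.700,9.800] diag=47.146


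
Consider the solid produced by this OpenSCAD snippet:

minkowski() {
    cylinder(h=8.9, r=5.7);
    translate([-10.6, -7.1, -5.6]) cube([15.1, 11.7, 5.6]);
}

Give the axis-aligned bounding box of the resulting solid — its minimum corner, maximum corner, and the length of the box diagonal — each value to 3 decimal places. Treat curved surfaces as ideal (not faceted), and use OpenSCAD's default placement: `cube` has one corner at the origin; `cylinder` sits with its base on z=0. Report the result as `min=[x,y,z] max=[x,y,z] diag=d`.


min=[-16.300,-12.800,-5.600] max=[10.200,10.300,8.900] diag=38.028

A = translate([-10.6, -7.1, -5.6]) cube([15.1, 11.7, 5.6]) → bbox [-10.6,-7.1,-5.6] .. [4.5,4.6,0]
B = cylinder(h=8.9, r=5.7) → bbox [-5.7,-5.7,0] .. [5.7,5.7,8.9]
lo = A.lo+B.lo = [-10.6-5.7, -7.1-5.7, -5.6+0] = [-16.300,-12.800,-5.600]
hi = A.hi+B.hi = [4.5+5.7, 4.6+5.7, 0+8.9] = [10.200,10.300,8.900]
diag = √(26.5²+23.1²+14.5²) = √1446.11 = 38.028


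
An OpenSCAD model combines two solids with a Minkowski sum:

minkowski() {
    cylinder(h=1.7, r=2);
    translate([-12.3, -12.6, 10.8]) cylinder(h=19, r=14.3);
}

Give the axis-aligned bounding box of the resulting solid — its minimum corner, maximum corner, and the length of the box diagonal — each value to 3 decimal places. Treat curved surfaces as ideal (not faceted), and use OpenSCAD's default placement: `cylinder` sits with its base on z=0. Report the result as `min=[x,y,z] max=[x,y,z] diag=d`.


min=[-28.600,-28.900,10.800] max=[4.000,3.700,31.500] diag=50.537

A = translate([-12.3, -12.6, 10.8]) cylinder(h=19, r=14.3) → bbox [-26.6,-26.9,10.8] .. [2,1.7,29.8]
B = cylinder(h=1.7, r=2) → bbox [-2,-2,0] .. [2,2,1.7]
lo = A.lo+B.lo = [-26.6-2, -26.9-2, 10.8+0] = [-28.600,-28.900,10.800]
hi = A.hi+B.hi = [2+2, 1.7+2, 29.8+1.7] = [4.000,3.700,31.500]
diag = √(32.6²+32.6²+20.7²) = √2554.01 = 50.537


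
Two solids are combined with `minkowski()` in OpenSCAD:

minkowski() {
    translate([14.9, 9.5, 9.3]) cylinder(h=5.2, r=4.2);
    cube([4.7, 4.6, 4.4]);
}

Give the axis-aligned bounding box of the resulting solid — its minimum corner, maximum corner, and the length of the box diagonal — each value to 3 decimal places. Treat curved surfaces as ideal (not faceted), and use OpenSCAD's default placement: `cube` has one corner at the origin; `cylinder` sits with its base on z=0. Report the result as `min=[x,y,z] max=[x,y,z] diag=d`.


min=[10.700,5.300,9.300] max=[23.800,18.300,18.900] diag=20.803

A = translate([14.9, 9.5, 9.3]) cylinder(h=5.2, r=4.2) → bbox [10.7,5.3,9.3] .. [19.1,13.7,14.5]
B = cube([4.7, 4.6, 4.4]) → bbox [0,0,0] .. [4.7,4.6,4.4]
lo = A.lo+B.lo = [10.7+0, 5.3+0, 9.3+0] = [10.700,5.300,9.300]
hi = A.hi+B.hi = [19.1+4.7, 13.7+4.6, 14.5+4.4] = [23.800,18.300,18.900]
diag = √(13.1²+13²+9.6²) = √432.77 = 20.803


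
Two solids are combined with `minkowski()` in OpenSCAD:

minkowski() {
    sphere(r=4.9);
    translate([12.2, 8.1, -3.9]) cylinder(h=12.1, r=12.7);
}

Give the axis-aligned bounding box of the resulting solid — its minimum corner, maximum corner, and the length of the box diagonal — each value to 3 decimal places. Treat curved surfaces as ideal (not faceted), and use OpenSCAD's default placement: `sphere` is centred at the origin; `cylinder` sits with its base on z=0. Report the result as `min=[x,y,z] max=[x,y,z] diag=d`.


min=[-5.400,-9.500,-8.800] max=[29.800,25.700,13.100] diag=54.385

A = translate([12.2, 8.1, -3.9]) cylinder(h=12.1, r=12.7) → bbox [-0.5,-4.6,-3.9] .. [24.9,20.8,8.2]
B = sphere(r=4.9) → bbox [-4.9,-4.9,-4.9] .. [4.9,4.9,4.9]
lo = A.lo+B.lo = [-0.5-4.9, -4.6-4.9, -3.9-4.9] = [-5.400,-9.500,-8.800]
hi = A.hi+B.hi = [24.9+4.9, 20.8+4.9, 8.2+4.9] = [29.800,25.700,13.100]
diag = √(35.2²+35.2²+21.9²) = √2957.69 = 54.385


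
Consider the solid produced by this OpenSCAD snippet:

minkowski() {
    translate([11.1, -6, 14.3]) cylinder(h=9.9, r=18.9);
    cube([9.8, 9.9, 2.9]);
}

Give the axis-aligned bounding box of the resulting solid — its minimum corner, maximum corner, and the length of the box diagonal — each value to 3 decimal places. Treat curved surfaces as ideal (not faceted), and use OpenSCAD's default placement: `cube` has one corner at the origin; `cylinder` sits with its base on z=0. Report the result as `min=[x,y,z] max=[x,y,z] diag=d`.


A = translate([11.1, -6, 14.3]) cylinder(h=9.9, r=18.9) → bbox [-7.8,-24.9,14.3] .. [30,12.9,24.2]
B = cube([9.8, 9.9, 2.9]) → bbox [0,0,0] .. [9.8,9.9,2.9]
lo = A.lo+B.lo = [-7.8+0, -24.9+0, 14.3+0] = [-7.800,-24.900,14.300]
hi = A.hi+B.hi = [30+9.8, 12.9+9.9, 24.2+2.9] = [39.800,22.800,27.100]
diag = √(47.6²+47.7²+12.8²) = √4704.89 = 68.592

min=[-7.800,-24.900,14.300] max=[39.800,22.800,27.100] diag=68.592


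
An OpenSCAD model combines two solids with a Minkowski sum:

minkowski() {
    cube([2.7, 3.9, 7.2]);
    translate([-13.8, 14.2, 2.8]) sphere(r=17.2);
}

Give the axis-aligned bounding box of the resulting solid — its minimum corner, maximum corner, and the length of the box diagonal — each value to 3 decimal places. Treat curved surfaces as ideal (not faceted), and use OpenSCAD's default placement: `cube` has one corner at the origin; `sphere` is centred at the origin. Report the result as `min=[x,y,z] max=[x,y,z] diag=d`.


A = translate([-13.8, 14.2, 2.8]) sphere(r=17.2) → bbox [-31,-3,-14.4] .. [3.4,31.4,20]
B = cube([2.7, 3.9, 7.2]) → bbox [0,0,0] .. [2.7,3.9,7.2]
lo = A.lo+B.lo = [-31+0, -3+0, -14.4+0] = [-31.000,-3.000,-14.400]
hi = A.hi+B.hi = [3.4+2.7, 31.4+3.9, 20+7.2] = [6.100,35.300,27.200]
diag = √(37.1²+38.3²+41.6²) = √4573.86 = 67.630

min=[-31.000,-3.000,-14.400] max=[6.100,35.300,27.200] diag=67.630


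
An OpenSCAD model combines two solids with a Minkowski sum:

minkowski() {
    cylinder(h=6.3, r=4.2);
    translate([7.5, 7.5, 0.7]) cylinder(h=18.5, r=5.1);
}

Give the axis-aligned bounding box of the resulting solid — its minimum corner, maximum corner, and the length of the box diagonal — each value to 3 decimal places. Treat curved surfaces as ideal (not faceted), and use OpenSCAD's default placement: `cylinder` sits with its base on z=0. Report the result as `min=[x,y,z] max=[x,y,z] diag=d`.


A = translate([7.5, 7.5, 0.7]) cylinder(h=18.5, r=5.1) → bbox [2.4,2.4,0.7] .. [12.6,12.6,19.2]
B = cylinder(h=6.3, r=4.2) → bbox [-4.2,-4.2,0] .. [4.2,4.2,6.3]
lo = A.lo+B.lo = [2.4-4.2, 2.4-4.2, 0.7+0] = [-1.800,-1.800,0.700]
hi = A.hi+B.hi = [12.6+4.2, 12.6+4.2, 19.2+6.3] = [16.800,16.800,25.500]
diag = √(18.6²+18.6²+24.8²) = √1306.96 = 36.152

min=[-1.800,-1.800,0.700] max=[16.800,16.800,25.500] diag=36.152


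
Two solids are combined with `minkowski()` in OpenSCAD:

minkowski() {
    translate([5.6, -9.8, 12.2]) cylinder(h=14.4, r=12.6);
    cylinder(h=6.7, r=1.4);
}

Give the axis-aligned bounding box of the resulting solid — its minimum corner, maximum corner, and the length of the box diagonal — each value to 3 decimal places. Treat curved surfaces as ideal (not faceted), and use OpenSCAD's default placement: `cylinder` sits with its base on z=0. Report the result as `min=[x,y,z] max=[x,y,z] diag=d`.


A = translate([5.6, -9.8, 12.2]) cylinder(h=14.4, r=12.6) → bbox [-7,-22.4,12.2] .. [18.2,2.8,26.6]
B = cylinder(h=6.7, r=1.4) → bbox [-1.4,-1.4,0] .. [1.4,1.4,6.7]
lo = A.lo+B.lo = [-7-1.4, -22.4-1.4, 12.2+0] = [-8.400,-23.800,12.200]
hi = A.hi+B.hi = [18.2+1.4, 2.8+1.4, 26.6+6.7] = [19.600,4.200,33.300]
diag = √(28²+28²+21.1²) = √2013.21 = 44.869

min=[-8.400,-23.800,12.200] max=[19.600,4.200,33.300] diag=44.869


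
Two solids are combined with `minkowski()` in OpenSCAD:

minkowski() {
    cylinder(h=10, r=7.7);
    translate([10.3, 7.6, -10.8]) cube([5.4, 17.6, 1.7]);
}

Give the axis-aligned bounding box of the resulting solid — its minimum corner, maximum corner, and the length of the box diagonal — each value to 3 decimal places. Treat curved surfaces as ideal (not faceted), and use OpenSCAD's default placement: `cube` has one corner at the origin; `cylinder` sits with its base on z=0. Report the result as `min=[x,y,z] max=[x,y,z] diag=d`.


A = translate([10.3, 7.6, -10.8]) cube([5.4, 17.6, 1.7]) → bbox [10.3,7.6,-10.8] .. [15.7,25.2,-9.1]
B = cylinder(h=10, r=7.7) → bbox [-7.7,-7.7,0] .. [7.7,7.7,10]
lo = A.lo+B.lo = [10.3-7.7, 7.6-7.7, -10.8+0] = [2.600,-0.100,-10.800]
hi = A.hi+B.hi = [15.7+7.7, 25.2+7.7, -9.1+10] = [23.400,32.900,0.900]
diag = √(20.8²+33²+11.7²) = √1658.53 = 40.725

min=[2.600,-0.100,-10.800] max=[23.400,32.900,0.900] diag=40.725


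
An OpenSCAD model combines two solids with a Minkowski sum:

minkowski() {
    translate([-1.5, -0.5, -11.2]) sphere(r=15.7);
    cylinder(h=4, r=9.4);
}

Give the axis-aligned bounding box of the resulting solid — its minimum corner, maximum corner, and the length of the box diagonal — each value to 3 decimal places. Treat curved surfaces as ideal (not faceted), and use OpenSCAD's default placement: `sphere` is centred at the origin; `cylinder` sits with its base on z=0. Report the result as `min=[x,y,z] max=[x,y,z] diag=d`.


A = translate([-1.5, -0.5, -11.2]) sphere(r=15.7) → bbox [-17.2,-16.2,-26.9] .. [14.2,15.2,4.5]
B = cylinder(h=4, r=9.4) → bbox [-9.4,-9.4,0] .. [9.4,9.4,4]
lo = A.lo+B.lo = [-17.2-9.4, -16.2-9.4, -26.9+0] = [-26.600,-25.600,-26.900]
hi = A.hi+B.hi = [14.2+9.4, 15.2+9.4, 4.5+4] = [23.600,24.600,8.500]
diag = √(50.2²+50.2²+35.4²) = √6293.24 = 79.330

min=[-26.600,-25.600,-26.900] max=[23.600,24.600,8.500] diag=79.330


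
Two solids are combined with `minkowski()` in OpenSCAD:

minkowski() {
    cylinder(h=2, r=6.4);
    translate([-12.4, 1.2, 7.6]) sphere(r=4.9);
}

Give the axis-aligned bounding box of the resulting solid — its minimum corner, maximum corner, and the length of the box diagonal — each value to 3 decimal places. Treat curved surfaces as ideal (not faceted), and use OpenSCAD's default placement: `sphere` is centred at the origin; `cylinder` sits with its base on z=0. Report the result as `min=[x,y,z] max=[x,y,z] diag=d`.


min=[-23.700,-10.100,2.700] max=[-1.100,12.500,14.500] diag=34.070

A = translate([-12.4, 1.2, 7.6]) sphere(r=4.9) → bbox [-17.3,-3.7,2.7] .. [-7.5,6.1,12.5]
B = cylinder(h=2, r=6.4) → bbox [-6.4,-6.4,0] .. [6.4,6.4,2]
lo = A.lo+B.lo = [-17.3-6.4, -3.7-6.4, 2.7+0] = [-23.700,-10.100,2.700]
hi = A.hi+B.hi = [-7.5+6.4, 6.1+6.4, 12.5+2] = [-1.100,12.500,14.500]
diag = √(22.6²+22.6²+11.8²) = √1160.76 = 34.070


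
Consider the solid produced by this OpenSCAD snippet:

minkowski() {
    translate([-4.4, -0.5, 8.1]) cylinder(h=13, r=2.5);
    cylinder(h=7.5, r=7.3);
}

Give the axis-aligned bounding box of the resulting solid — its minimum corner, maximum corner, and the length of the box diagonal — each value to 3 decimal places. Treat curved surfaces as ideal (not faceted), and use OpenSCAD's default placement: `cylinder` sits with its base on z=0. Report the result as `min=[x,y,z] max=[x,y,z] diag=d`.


A = translate([-4.4, -0.5, 8.1]) cylinder(h=13, r=2.5) → bbox [-6.9,-3,8.1] .. [-1.9,2,21.1]
B = cylinder(h=7.5, r=7.3) → bbox [-7.3,-7.3,0] .. [7.3,7.3,7.5]
lo = A.lo+B.lo = [-6.9-7.3, -3-7.3, 8.1+0] = [-14.200,-10.300,8.100]
hi = A.hi+B.hi = [-1.9+7.3, 2+7.3, 21.1+7.5] = [5.400,9.300,28.600]
diag = √(19.6²+19.6²+20.5²) = √1188.57 = 34.476

min=[-14.200,-10.300,8.100] max=[5.400,9.300,28.600] diag=34.476


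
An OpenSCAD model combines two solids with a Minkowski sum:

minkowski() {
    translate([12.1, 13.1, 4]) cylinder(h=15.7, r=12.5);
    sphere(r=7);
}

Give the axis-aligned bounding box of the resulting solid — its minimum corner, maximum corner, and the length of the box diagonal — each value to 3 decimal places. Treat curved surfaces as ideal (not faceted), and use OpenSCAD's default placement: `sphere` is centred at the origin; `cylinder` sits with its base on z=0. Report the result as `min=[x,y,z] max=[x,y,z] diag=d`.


min=[-7.400,-6.400,-3.000] max=[31.600,32.600,26.700] diag=62.643

A = translate([12.1, 13.1, 4]) cylinder(h=15.7, r=12.5) → bbox [-0.4,0.6,4] .. [24.6,25.6,19.7]
B = sphere(r=7) → bbox [-7,-7,-7] .. [7,7,7]
lo = A.lo+B.lo = [-0.4-7, 0.6-7, 4-7] = [-7.400,-6.400,-3.000]
hi = A.hi+B.hi = [24.6+7, 25.6+7, 19.7+7] = [31.600,32.600,26.700]
diag = √(39²+39²+29.7²) = √3924.09 = 62.643


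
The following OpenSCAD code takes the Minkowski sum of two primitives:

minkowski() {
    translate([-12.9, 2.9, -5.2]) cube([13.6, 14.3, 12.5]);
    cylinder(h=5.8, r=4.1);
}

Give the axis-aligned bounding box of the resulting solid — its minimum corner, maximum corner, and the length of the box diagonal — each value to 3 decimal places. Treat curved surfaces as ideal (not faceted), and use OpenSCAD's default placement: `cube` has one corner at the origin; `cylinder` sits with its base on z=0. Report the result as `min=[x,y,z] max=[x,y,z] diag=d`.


A = translate([-12.9, 2.9, -5.2]) cube([13.6, 14.3, 12.5]) → bbox [-12.9,2.9,-5.2] .. [0.7,17.2,7.3]
B = cylinder(h=5.8, r=4.1) → bbox [-4.1,-4.1,0] .. [4.1,4.1,5.8]
lo = A.lo+B.lo = [-12.9-4.1, 2.9-4.1, -5.2+0] = [-17.000,-1.200,-5.200]
hi = A.hi+B.hi = [0.7+4.1, 17.2+4.1, 7.3+5.8] = [4.800,21.300,13.100]
diag = √(21.8²+22.5²+18.3²) = √1316.38 = 36.282

min=[-17.000,-1.200,-5.200] max=[4.800,21.300,13.100] diag=36.282


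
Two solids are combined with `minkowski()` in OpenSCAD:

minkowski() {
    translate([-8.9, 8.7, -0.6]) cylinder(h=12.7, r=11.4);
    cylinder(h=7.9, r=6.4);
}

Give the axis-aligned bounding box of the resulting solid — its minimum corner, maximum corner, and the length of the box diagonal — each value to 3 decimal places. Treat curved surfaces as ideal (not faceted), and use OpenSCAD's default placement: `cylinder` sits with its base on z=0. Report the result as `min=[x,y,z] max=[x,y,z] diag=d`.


min=[-26.700,-9.100,-0.600] max=[8.900,26.500,20.000] diag=54.397

A = translate([-8.9, 8.7, -0.6]) cylinder(h=12.7, r=11.4) → bbox [-20.3,-2.7,-0.6] .. [2.5,20.1,12.1]
B = cylinder(h=7.9, r=6.4) → bbox [-6.4,-6.4,0] .. [6.4,6.4,7.9]
lo = A.lo+B.lo = [-20.3-6.4, -2.7-6.4, -0.6+0] = [-26.700,-9.100,-0.600]
hi = A.hi+B.hi = [2.5+6.4, 20.1+6.4, 12.1+7.9] = [8.900,26.500,20.000]
diag = √(35.6²+35.6²+20.6²) = √2959.08 = 54.397


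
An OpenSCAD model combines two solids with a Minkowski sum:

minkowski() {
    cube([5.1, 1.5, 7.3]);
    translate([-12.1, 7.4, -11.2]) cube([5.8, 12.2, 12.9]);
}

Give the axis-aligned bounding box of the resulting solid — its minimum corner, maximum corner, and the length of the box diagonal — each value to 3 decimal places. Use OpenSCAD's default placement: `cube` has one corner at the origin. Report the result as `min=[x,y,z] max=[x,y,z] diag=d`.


A = translate([-12.1, 7.4, -11.2]) cube([5.8, 12.2, 12.9]) → bbox [-12.1,7.4,-11.2] .. [-6.3,19.6,1.7]
B = cube([5.1, 1.5, 7.3]) → bbox [0,0,0] .. [5.1,1.5,7.3]
lo = A.lo+B.lo = [-12.1+0, 7.4+0, -11.2+0] = [-12.100,7.400,-11.200]
hi = A.hi+B.hi = [-6.3+5.1, 19.6+1.5, 1.7+7.3] = [-1.200,21.100,9.000]
diag = √(10.9²+13.7²+20.2²) = √714.54 = 26.731

min=[-12.100,7.400,-11.200] max=[-1.200,21.100,9.000] diag=26.731


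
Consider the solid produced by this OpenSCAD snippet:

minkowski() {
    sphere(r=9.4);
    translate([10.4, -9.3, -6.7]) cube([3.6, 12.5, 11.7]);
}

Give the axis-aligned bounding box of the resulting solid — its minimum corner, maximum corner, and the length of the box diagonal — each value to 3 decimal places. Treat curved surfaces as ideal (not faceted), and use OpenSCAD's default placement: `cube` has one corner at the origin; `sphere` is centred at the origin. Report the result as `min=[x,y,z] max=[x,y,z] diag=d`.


min=[1.000,-18.700,-16.100] max=[23.400,12.600,14.400] diag=49.109

A = translate([10.4, -9.3, -6.7]) cube([3.6, 12.5, 11.7]) → bbox [10.4,-9.3,-6.7] .. [14,3.2,5]
B = sphere(r=9.4) → bbox [-9.4,-9.4,-9.4] .. [9.4,9.4,9.4]
lo = A.lo+B.lo = [10.4-9.4, -9.3-9.4, -6.7-9.4] = [1.000,-18.700,-16.100]
hi = A.hi+B.hi = [14+9.4, 3.2+9.4, 5+9.4] = [23.400,12.600,14.400]
diag = √(22.4²+31.3²+30.5²) = √2411.7 = 49.109


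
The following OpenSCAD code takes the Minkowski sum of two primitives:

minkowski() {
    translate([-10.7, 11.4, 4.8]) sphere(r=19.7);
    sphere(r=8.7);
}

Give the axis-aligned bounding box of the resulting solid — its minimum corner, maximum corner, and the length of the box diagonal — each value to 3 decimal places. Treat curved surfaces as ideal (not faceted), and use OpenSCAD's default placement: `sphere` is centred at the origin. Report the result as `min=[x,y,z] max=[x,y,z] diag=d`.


min=[-39.100,-17.000,-23.600] max=[17.700,39.800,33.200] diag=98.380

A = translate([-10.7, 11.4, 4.8]) sphere(r=19.7) → bbox [-30.4,-8.3,-14.9] .. [9,31.1,24.5]
B = sphere(r=8.7) → bbox [-8.7,-8.7,-8.7] .. [8.7,8.7,8.7]
lo = A.lo+B.lo = [-30.4-8.7, -8.3-8.7, -14.9-8.7] = [-39.100,-17.000,-23.600]
hi = A.hi+B.hi = [9+8.7, 31.1+8.7, 24.5+8.7] = [17.700,39.800,33.200]
diag = √(56.8²+56.8²+56.8²) = √9678.72 = 98.380


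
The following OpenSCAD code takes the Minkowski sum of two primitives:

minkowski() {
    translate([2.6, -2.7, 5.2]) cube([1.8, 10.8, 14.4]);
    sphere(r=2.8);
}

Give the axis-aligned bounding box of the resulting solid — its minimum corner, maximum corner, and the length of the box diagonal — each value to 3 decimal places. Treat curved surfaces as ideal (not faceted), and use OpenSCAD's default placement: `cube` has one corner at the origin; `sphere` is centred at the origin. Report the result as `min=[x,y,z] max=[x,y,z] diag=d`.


min=[-0.200,-5.500,2.400] max=[7.200,10.900,22.400] diag=26.902

A = translate([2.6, -2.7, 5.2]) cube([1.8, 10.8, 14.4]) → bbox [2.6,-2.7,5.2] .. [4.4,8.1,19.6]
B = sphere(r=2.8) → bbox [-2.8,-2.8,-2.8] .. [2.8,2.8,2.8]
lo = A.lo+B.lo = [2.6-2.8, -2.7-2.8, 5.2-2.8] = [-0.200,-5.500,2.400]
hi = A.hi+B.hi = [4.4+2.8, 8.1+2.8, 19.6+2.8] = [7.200,10.900,22.400]
diag = √(7.4²+16.4²+20²) = √723.72 = 26.902


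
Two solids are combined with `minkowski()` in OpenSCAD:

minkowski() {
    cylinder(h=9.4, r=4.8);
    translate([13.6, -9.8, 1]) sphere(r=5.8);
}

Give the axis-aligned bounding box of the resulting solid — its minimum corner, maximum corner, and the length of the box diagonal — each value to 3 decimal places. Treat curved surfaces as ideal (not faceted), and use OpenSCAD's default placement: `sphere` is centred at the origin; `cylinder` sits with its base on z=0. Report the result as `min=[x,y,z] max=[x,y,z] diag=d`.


A = translate([13.6, -9.8, 1]) sphere(r=5.8) → bbox [7.8,-15.6,-4.8] .. [19.4,-4,6.8]
B = cylinder(h=9.4, r=4.8) → bbox [-4.8,-4.8,0] .. [4.8,4.8,9.4]
lo = A.lo+B.lo = [7.8-4.8, -15.6-4.8, -4.8+0] = [3.000,-20.400,-4.800]
hi = A.hi+B.hi = [19.4+4.8, -4+4.8, 6.8+9.4] = [24.200,0.800,16.200]
diag = √(21.2²+21.2²+21²) = √1339.88 = 36.604

min=[3.000,-20.400,-4.800] max=[24.200,0.800,16.200] diag=36.604


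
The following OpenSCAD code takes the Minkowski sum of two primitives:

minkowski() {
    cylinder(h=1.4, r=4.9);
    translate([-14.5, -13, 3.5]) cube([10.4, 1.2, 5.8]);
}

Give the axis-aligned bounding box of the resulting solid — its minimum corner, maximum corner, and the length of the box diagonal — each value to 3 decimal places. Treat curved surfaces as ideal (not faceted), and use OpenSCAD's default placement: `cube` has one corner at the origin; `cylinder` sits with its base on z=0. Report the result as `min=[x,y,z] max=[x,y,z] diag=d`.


min=[-19.400,-17.900,3.500] max=[0.800,-6.900,10.700] diag=24.101

A = translate([-14.5, -13, 3.5]) cube([10.4, 1.2, 5.8]) → bbox [-14.5,-13,3.5] .. [-4.1,-11.8,9.3]
B = cylinder(h=1.4, r=4.9) → bbox [-4.9,-4.9,0] .. [4.9,4.9,1.4]
lo = A.lo+B.lo = [-14.5-4.9, -13-4.9, 3.5+0] = [-19.400,-17.900,3.500]
hi = A.hi+B.hi = [-4.1+4.9, -11.8+4.9, 9.3+1.4] = [0.800,-6.900,10.700]
diag = √(20.2²+11²+7.2²) = √580.88 = 24.101


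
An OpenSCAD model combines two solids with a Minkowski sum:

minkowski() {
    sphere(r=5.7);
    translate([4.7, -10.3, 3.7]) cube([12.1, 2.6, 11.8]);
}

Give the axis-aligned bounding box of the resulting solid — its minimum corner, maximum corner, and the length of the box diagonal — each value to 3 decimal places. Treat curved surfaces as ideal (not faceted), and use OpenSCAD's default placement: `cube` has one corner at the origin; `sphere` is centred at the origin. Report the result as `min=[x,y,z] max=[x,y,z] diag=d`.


min=[-1.000,-16.000,-2.000] max=[22.500,-2.000,21.200] diag=35.868

A = translate([4.7, -10.3, 3.7]) cube([12.1, 2.6, 11.8]) → bbox [4.7,-10.3,3.7] .. [16.8,-7.7,15.5]
B = sphere(r=5.7) → bbox [-5.7,-5.7,-5.7] .. [5.7,5.7,5.7]
lo = A.lo+B.lo = [4.7-5.7, -10.3-5.7, 3.7-5.7] = [-1.000,-16.000,-2.000]
hi = A.hi+B.hi = [16.8+5.7, -7.7+5.7, 15.5+5.7] = [22.500,-2.000,21.200]
diag = √(23.5²+14²+23.2²) = √1286.49 = 35.868


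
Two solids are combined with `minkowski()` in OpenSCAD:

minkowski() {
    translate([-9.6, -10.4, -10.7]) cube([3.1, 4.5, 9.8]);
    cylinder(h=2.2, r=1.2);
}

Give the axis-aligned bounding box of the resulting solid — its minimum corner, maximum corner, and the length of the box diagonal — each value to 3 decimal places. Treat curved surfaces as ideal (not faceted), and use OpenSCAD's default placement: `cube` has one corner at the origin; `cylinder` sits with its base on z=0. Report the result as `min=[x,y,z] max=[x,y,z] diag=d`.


A = translate([-9.6, -10.4, -10.7]) cube([3.1, 4.5, 9.8]) → bbox [-9.6,-10.4,-10.7] .. [-6.5,-5.9,-0.9]
B = cylinder(h=2.2, r=1.2) → bbox [-1.2,-1.2,0] .. [1.2,1.2,2.2]
lo = A.lo+B.lo = [-9.6-1.2, -10.4-1.2, -10.7+0] = [-10.800,-11.600,-10.700]
hi = A.hi+B.hi = [-6.5+1.2, -5.9+1.2, -0.9+2.2] = [-5.300,-4.700,1.300]
diag = √(5.5²+6.9²+12²) = √221.86 = 14.895

min=[-10.800,-11.600,-10.700] max=[-5.300,-4.700,1.300] diag=14.895


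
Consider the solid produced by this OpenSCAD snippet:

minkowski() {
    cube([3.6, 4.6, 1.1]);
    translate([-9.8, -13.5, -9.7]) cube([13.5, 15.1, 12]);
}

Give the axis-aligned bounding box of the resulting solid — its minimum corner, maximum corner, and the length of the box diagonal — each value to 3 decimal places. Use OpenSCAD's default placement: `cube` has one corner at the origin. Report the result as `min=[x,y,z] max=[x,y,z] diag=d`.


min=[-9.800,-13.500,-9.700] max=[7.300,6.200,3.400] diag=29.191

A = translate([-9.8, -13.5, -9.7]) cube([13.5, 15.1, 12]) → bbox [-9.8,-13.5,-9.7] .. [3.7,1.6,2.3]
B = cube([3.6, 4.6, 1.1]) → bbox [0,0,0] .. [3.6,4.6,1.1]
lo = A.lo+B.lo = [-9.8+0, -13.5+0, -9.7+0] = [-9.800,-13.500,-9.700]
hi = A.hi+B.hi = [3.7+3.6, 1.6+4.6, 2.3+1.1] = [7.300,6.200,3.400]
diag = √(17.1²+19.7²+13.1²) = √852.11 = 29.191


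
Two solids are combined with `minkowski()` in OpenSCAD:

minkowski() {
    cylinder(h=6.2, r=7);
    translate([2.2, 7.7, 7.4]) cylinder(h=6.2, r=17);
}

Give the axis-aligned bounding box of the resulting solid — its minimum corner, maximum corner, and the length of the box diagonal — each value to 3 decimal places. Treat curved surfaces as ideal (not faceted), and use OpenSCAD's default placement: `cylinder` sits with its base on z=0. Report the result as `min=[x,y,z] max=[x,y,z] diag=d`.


A = translate([2.2, 7.7, 7.4]) cylinder(h=6.2, r=17) → bbox [-14.8,-9.3,7.4] .. [19.2,24.7,13.6]
B = cylinder(h=6.2, r=7) → bbox [-7,-7,0] .. [7,7,6.2]
lo = A.lo+B.lo = [-14.8-7, -9.3-7, 7.4+0] = [-21.800,-16.300,7.400]
hi = A.hi+B.hi = [19.2+7, 24.7+7, 13.6+6.2] = [26.200,31.700,19.800]
diag = √(48²+48²+12.4²) = √4761.76 = 69.006

min=[-21.800,-16.300,7.400] max=[26.200,31.700,19.800] diag=69.006


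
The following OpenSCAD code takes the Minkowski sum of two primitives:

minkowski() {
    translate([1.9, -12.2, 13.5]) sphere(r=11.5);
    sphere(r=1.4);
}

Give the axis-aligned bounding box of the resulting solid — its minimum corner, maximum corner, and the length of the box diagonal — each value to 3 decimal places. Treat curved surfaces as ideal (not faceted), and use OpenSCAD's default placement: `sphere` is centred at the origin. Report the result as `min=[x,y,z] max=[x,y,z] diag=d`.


min=[-11.000,-25.100,0.600] max=[14.800,0.700,26.400] diag=44.687

A = translate([1.9, -12.2, 13.5]) sphere(r=11.5) → bbox [-9.6,-23.7,2] .. [13.4,-0.7,25]
B = sphere(r=1.4) → bbox [-1.4,-1.4,-1.4] .. [1.4,1.4,1.4]
lo = A.lo+B.lo = [-9.6-1.4, -23.7-1.4, 2-1.4] = [-11.000,-25.100,0.600]
hi = A.hi+B.hi = [13.4+1.4, -0.7+1.4, 25+1.4] = [14.800,0.700,26.400]
diag = √(25.8²+25.8²+25.8²) = √1996.92 = 44.687


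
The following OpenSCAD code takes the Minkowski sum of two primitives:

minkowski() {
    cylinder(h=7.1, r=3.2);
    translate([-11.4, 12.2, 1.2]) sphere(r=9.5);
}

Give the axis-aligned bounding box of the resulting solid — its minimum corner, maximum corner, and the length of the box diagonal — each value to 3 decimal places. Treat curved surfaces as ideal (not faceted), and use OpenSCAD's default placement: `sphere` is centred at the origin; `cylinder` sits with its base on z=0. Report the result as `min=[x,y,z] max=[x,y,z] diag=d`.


A = translate([-11.4, 12.2, 1.2]) sphere(r=9.5) → bbox [-20.9,2.7,-8.3] .. [-1.9,21.7,10.7]
B = cylinder(h=7.1, r=3.2) → bbox [-3.2,-3.2,0] .. [3.2,3.2,7.1]
lo = A.lo+B.lo = [-20.9-3.2, 2.7-3.2, -8.3+0] = [-24.100,-0.500,-8.300]
hi = A.hi+B.hi = [-1.9+3.2, 21.7+3.2, 10.7+7.1] = [1.300,24.900,17.800]
diag = √(25.4²+25.4²+26.1²) = √1971.53 = 44.402

min=[-24.100,-0.500,-8.300] max=[1.300,24.900,17.800] diag=44.402


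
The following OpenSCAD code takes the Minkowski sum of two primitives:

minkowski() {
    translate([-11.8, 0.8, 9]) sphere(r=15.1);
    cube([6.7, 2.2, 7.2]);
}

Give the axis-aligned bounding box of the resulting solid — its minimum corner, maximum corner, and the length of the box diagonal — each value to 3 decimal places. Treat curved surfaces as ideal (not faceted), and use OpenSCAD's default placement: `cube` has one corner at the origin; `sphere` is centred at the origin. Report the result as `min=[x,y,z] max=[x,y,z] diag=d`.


A = translate([-11.8, 0.8, 9]) sphere(r=15.1) → bbox [-26.9,-14.3,-6.1] .. [3.3,15.9,24.1]
B = cube([6.7, 2.2, 7.2]) → bbox [0,0,0] .. [6.7,2.2,7.2]
lo = A.lo+B.lo = [-26.9+0, -14.3+0, -6.1+0] = [-26.900,-14.300,-6.100]
hi = A.hi+B.hi = [3.3+6.7, 15.9+2.2, 24.1+7.2] = [10.000,18.100,31.300]
diag = √(36.9²+32.4²+37.4²) = √3810.13 = 61.726

min=[-26.900,-14.300,-6.100] max=[10.000,18.100,31.300] diag=61.726


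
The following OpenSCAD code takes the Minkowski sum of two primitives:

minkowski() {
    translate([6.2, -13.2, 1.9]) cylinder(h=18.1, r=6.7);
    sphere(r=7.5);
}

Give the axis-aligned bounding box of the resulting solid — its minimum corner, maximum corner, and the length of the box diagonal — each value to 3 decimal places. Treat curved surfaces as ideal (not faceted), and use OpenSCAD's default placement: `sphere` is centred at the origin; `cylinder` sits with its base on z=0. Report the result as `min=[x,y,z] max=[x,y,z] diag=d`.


A = translate([6.2, -13.2, 1.9]) cylinder(h=18.1, r=6.7) → bbox [-0.5,-19.9,1.9] .. [12.9,-6.5,20]
B = sphere(r=7.5) → bbox [-7.5,-7.5,-7.5] .. [7.5,7.5,7.5]
lo = A.lo+B.lo = [-0.5-7.5, -19.9-7.5, 1.9-7.5] = [-8.000,-27.400,-5.600]
hi = A.hi+B.hi = [12.9+7.5, -6.5+7.5, 20+7.5] = [20.400,1.000,27.500]
diag = √(28.4²+28.4²+33.1²) = √2708.73 = 52.045

min=[-8.000,-27.400,-5.600] max=[20.400,1.000,27.500] diag=52.045


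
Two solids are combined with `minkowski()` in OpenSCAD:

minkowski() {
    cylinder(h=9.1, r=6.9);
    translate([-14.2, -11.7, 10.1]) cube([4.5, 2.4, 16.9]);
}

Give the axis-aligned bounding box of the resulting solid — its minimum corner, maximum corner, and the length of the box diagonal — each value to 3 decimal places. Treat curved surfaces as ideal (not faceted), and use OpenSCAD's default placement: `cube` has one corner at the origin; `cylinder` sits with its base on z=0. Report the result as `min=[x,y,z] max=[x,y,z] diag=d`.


min=[-21.100,-18.600,10.100] max=[-2.800,-2.400,36.100] diag=35.684

A = translate([-14.2, -11.7, 10.1]) cube([4.5, 2.4, 16.9]) → bbox [-14.2,-11.7,10.1] .. [-9.7,-9.3,27]
B = cylinder(h=9.1, r=6.9) → bbox [-6.9,-6.9,0] .. [6.9,6.9,9.1]
lo = A.lo+B.lo = [-14.2-6.9, -11.7-6.9, 10.1+0] = [-21.100,-18.600,10.100]
hi = A.hi+B.hi = [-9.7+6.9, -9.3+6.9, 27+9.1] = [-2.800,-2.400,36.100]
diag = √(18.3²+16.2²+26²) = √1273.33 = 35.684


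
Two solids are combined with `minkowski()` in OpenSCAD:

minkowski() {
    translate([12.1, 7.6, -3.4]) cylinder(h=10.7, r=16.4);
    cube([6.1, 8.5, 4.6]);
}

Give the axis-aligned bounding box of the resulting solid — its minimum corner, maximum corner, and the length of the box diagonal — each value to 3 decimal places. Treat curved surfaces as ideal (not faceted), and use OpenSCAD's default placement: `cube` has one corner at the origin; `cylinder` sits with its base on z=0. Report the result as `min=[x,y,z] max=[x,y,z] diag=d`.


min=[-4.300,-8.800,-3.400] max=[34.600,32.500,11.900] diag=58.762

A = translate([12.1, 7.6, -3.4]) cylinder(h=10.7, r=16.4) → bbox [-4.3,-8.8,-3.4] .. [28.5,24,7.3]
B = cube([6.1, 8.5, 4.6]) → bbox [0,0,0] .. [6.1,8.5,4.6]
lo = A.lo+B.lo = [-4.3+0, -8.8+0, -3.4+0] = [-4.300,-8.800,-3.400]
hi = A.hi+B.hi = [28.5+6.1, 24+8.5, 7.3+4.6] = [34.600,32.500,11.900]
diag = √(38.9²+41.3²+15.3²) = √3452.99 = 58.762


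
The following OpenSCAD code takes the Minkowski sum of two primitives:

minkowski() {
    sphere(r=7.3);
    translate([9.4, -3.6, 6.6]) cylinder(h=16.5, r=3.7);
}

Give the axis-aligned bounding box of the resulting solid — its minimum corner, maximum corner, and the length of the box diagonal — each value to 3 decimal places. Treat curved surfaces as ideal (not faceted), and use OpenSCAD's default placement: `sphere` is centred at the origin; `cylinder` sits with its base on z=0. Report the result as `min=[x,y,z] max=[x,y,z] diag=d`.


min=[-1.600,-14.600,-0.700] max=[20.400,7.400,30.400] diag=43.991

A = translate([9.4, -3.6, 6.6]) cylinder(h=16.5, r=3.7) → bbox [5.7,-7.3,6.6] .. [13.1,0.1,23.1]
B = sphere(r=7.3) → bbox [-7.3,-7.3,-7.3] .. [7.3,7.3,7.3]
lo = A.lo+B.lo = [5.7-7.3, -7.3-7.3, 6.6-7.3] = [-1.600,-14.600,-0.700]
hi = A.hi+B.hi = [13.1+7.3, 0.1+7.3, 23.1+7.3] = [20.400,7.400,30.400]
diag = √(22²+22²+31.1²) = √1935.21 = 43.991


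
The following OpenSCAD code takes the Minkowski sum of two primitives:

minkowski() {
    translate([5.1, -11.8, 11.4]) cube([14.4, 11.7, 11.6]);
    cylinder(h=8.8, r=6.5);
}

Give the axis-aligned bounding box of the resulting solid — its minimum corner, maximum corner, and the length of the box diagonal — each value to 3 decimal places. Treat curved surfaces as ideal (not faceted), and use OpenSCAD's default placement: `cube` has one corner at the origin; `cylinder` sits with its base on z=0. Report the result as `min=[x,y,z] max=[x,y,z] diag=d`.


A = translate([5.1, -11.8, 11.4]) cube([14.4, 11.7, 11.6]) → bbox [5.1,-11.8,11.4] .. [19.5,-0.1,23]
B = cylinder(h=8.8, r=6.5) → bbox [-6.5,-6.5,0] .. [6.5,6.5,8.8]
lo = A.lo+B.lo = [5.1-6.5, -11.8-6.5, 11.4+0] = [-1.400,-18.300,11.400]
hi = A.hi+B.hi = [19.5+6.5, -0.1+6.5, 23+8.8] = [26.000,6.400,31.800]
diag = √(27.4²+24.7²+20.4²) = √1777.01 = 42.155

min=[-1.400,-18.300,11.400] max=[26.000,6.400,31.800] diag=42.155


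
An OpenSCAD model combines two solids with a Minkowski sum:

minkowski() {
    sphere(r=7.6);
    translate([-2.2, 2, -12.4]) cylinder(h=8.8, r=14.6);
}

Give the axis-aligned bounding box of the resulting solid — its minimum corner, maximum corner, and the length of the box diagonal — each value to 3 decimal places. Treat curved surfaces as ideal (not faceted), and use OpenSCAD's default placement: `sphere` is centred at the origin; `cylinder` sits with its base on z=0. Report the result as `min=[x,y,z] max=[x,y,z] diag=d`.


A = translate([-2.2, 2, -12.4]) cylinder(h=8.8, r=14.6) → bbox [-16.8,-12.6,-12.4] .. [12.4,16.6,-3.6]
B = sphere(r=7.6) → bbox [-7.6,-7.6,-7.6] .. [7.6,7.6,7.6]
lo = A.lo+B.lo = [-16.8-7.6, -12.6-7.6, -12.4-7.6] = [-24.400,-20.200,-20.000]
hi = A.hi+B.hi = [12.4+7.6, 16.6+7.6, -3.6+7.6] = [20.000,24.200,4.000]
diag = √(44.4²+44.4²+24²) = √4518.72 = 67.221

min=[-24.400,-20.200,-20.000] max=[20.000,24.200,4.000] diag=67.221


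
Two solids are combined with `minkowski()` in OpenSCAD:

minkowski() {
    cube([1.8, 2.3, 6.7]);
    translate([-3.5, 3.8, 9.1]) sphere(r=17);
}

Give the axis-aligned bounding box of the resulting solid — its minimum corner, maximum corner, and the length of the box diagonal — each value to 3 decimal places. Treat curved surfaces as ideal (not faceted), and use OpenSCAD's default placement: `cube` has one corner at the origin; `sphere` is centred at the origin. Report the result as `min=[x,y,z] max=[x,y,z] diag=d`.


min=[-20.500,-13.200,-7.900] max=[15.300,23.100,32.800] diag=65.237

A = translate([-3.5, 3.8, 9.1]) sphere(r=17) → bbox [-20.5,-13.2,-7.9] .. [13.5,20.8,26.1]
B = cube([1.8, 2.3, 6.7]) → bbox [0,0,0] .. [1.8,2.3,6.7]
lo = A.lo+B.lo = [-20.5+0, -13.2+0, -7.9+0] = [-20.500,-13.200,-7.900]
hi = A.hi+B.hi = [13.5+1.8, 20.8+2.3, 26.1+6.7] = [15.300,23.100,32.800]
diag = √(35.8²+36.3²+40.7²) = √4255.82 = 65.237


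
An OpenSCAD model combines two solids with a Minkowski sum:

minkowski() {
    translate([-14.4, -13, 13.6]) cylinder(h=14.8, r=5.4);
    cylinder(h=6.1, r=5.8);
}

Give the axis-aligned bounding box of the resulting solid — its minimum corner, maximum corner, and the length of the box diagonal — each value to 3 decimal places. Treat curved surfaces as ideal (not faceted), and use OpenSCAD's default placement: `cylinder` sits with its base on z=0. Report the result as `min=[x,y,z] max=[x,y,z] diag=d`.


A = translate([-14.4, -13, 13.6]) cylinder(h=14.8, r=5.4) → bbox [-19.8,-18.4,13.6] .. [-9,-7.6,28.4]
B = cylinder(h=6.1, r=5.8) → bbox [-5.8,-5.8,0] .. [5.8,5.8,6.1]
lo = A.lo+B.lo = [-19.8-5.8, -18.4-5.8, 13.6+0] = [-25.600,-24.200,13.600]
hi = A.hi+B.hi = [-9+5.8, -7.6+5.8, 28.4+6.1] = [-3.200,-1.800,34.500]
diag = √(22.4²+22.4²+20.9²) = √1440.33 = 37.952

min=[-25.600,-24.200,13.600] max=[-3.200,-1.800,34.500] diag=37.952


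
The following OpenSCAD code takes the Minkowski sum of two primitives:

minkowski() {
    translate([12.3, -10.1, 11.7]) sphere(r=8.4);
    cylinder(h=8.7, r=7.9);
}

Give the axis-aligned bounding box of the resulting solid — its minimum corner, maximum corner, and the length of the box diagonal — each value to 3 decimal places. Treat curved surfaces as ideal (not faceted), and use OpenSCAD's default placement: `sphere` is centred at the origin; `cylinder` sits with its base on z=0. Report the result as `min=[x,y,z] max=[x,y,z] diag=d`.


min=[-4.000,-26.400,3.300] max=[28.600,6.200,28.800] diag=52.686

A = translate([12.3, -10.1, 11.7]) sphere(r=8.4) → bbox [3.9,-18.5,3.3] .. [20.7,-1.7,20.1]
B = cylinder(h=8.7, r=7.9) → bbox [-7.9,-7.9,0] .. [7.9,7.9,8.7]
lo = A.lo+B.lo = [3.9-7.9, -18.5-7.9, 3.3+0] = [-4.000,-26.400,3.300]
hi = A.hi+B.hi = [20.7+7.9, -1.7+7.9, 20.1+8.7] = [28.600,6.200,28.800]
diag = √(32.6²+32.6²+25.5²) = √2775.77 = 52.686
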